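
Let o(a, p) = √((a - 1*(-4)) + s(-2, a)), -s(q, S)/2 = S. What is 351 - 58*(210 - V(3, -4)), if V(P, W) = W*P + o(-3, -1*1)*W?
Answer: -12525 - 232*√7 ≈ -13139.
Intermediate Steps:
s(q, S) = -2*S
o(a, p) = √(4 - a) (o(a, p) = √((a - 1*(-4)) - 2*a) = √((a + 4) - 2*a) = √((4 + a) - 2*a) = √(4 - a))
V(P, W) = P*W + W*√7 (V(P, W) = W*P + √(4 - 1*(-3))*W = P*W + √(4 + 3)*W = P*W + √7*W = P*W + W*√7)
351 - 58*(210 - V(3, -4)) = 351 - 58*(210 - (-4)*(3 + √7)) = 351 - 58*(210 - (-12 - 4*√7)) = 351 - 58*(210 + (12 + 4*√7)) = 351 - 58*(222 + 4*√7) = 351 + (-12876 - 232*√7) = -12525 - 232*√7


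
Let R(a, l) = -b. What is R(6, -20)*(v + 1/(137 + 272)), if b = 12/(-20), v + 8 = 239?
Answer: 56688/409 ≈ 138.60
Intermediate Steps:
v = 231 (v = -8 + 239 = 231)
b = -⅗ (b = 12*(-1/20) = -⅗ ≈ -0.60000)
R(a, l) = ⅗ (R(a, l) = -1*(-⅗) = ⅗)
R(6, -20)*(v + 1/(137 + 272)) = 3*(231 + 1/(137 + 272))/5 = 3*(231 + 1/409)/5 = (⅗)*(94480/409) = 56688/409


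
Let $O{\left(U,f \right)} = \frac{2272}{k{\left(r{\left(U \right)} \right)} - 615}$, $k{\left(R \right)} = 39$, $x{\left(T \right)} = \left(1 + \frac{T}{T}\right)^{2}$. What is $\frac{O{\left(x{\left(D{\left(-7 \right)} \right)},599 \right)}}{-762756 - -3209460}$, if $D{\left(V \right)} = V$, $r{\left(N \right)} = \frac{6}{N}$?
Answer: $- \frac{71}{44040672} \approx -1.6121 \cdot 10^{-6}$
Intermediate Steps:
$x{\left(T \right)} = 4$ ($x{\left(T \right)} = \left(1 + 1\right)^{2} = 2^{2} = 4$)
$O{\left(U,f \right)} = - \frac{71}{18}$ ($O{\left(U,f \right)} = \frac{2272}{39 - 615} = \frac{2272}{-576} = 2272 \left(- \frac{1}{576}\right) = - \frac{71}{18}$)
$\frac{O{\left(x{\left(D{\left(-7 \right)} \right)},599 \right)}}{-762756 - -3209460} = - \frac{71}{18 \left(-762756 - -3209460\right)} = - \frac{71}{18 \left(-762756 + 3209460\right)} = - \frac{71}{18 \cdot 2446704} = \left(- \frac{71}{18}\right) \frac{1}{2446704} = - \frac{71}{44040672}$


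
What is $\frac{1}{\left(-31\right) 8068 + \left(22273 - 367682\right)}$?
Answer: $- \frac{1}{595517} \approx -1.6792 \cdot 10^{-6}$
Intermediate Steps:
$\frac{1}{\left(-31\right) 8068 + \left(22273 - 367682\right)} = \frac{1}{-250108 + \left(22273 - 367682\right)} = \frac{1}{-250108 - 345409} = \frac{1}{-595517} = - \frac{1}{595517}$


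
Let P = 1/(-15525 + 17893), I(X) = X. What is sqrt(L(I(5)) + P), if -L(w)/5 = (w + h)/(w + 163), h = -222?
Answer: sqrt(5093013)/888 ≈ 2.5414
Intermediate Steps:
P = 1/2368 ≈ 0.00042230
L(w) = -5*(-222 + w)/(163 + w) (L(w) = -5*(w - 222)/(w + 163) = -5*(-222 + w)/(163 + w))
sqrt(L(I(5)) + P) = sqrt(5*(222 - 1*5)/(163 + 5) + 1/2368) = sqrt(5*(222 - 5)/168 + 1/2368) = sqrt(5*(1/168)*217 + 1/2368) = sqrt(155/24 + 1/2368) = sqrt(45883/7104) = sqrt(5093013)/888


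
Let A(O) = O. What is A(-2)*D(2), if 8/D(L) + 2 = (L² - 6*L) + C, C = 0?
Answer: 8/5 ≈ 1.6000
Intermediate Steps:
D(L) = 8/(-2 + L² - 6*L) (D(L) = 8/(-2 + ((L² - 6*L) + 0)) = 8/(-2 + (L² - 6*L)) = 8/(-2 + L² - 6*L))
A(-2)*D(2) = -16/(-2 + 2² - 6*2) = -16/(-2 + 4 - 12) = -16/(-10) = -16*(-1)/10 = -2*(-⅘) = 8/5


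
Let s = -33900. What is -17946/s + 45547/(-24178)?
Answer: -46256038/34151425 ≈ -1.3544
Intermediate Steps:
-17946/s + 45547/(-24178) = -17946/(-33900) + 45547/(-24178) = -17946*(-1/33900) + 45547*(-1/24178) = 2991/5650 - 45547/24178 = -46256038/34151425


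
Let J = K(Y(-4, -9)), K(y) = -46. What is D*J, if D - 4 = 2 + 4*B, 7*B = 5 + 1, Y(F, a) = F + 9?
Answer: -3036/7 ≈ -433.71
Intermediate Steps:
Y(F, a) = 9 + F
B = 6/7 (B = (5 + 1)/7 = (⅐)*6 = 6/7 ≈ 0.85714)
J = -46
D = 66/7 (D = 4 + (2 + 4*(6/7)) = 4 + (2 + 24/7) = 4 + 38/7 = 66/7 ≈ 9.4286)
D*J = (66/7)*(-46) = -3036/7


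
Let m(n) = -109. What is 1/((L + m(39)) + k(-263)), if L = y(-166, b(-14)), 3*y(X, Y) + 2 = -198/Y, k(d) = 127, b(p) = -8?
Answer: 12/307 ≈ 0.039088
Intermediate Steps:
y(X, Y) = -⅔ - 66/Y (y(X, Y) = -⅔ + (-198/Y)/3 = -⅔ - 66/Y)
L = 91/12 (L = -⅔ - 66/(-8) = -⅔ - 66*(-⅛) = -⅔ + 33/4 = 91/12 ≈ 7.5833)
1/((L + m(39)) + k(-263)) = 1/((91/12 - 109) + 127) = 1/(-1217/12 + 127) = 1/(307/12) = 12/307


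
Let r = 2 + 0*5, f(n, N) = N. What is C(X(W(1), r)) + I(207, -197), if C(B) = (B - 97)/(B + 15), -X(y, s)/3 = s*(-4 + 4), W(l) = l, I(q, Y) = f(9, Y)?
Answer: -3052/15 ≈ -203.47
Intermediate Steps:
r = 2 (r = 2 + 0 = 2)
I(q, Y) = Y
X(y, s) = 0 (X(y, s) = -3*s*(-4 + 4) = -3*s*0 = -3*0 = 0)
C(B) = (-97 + B)/(15 + B)
C(X(W(1), r)) + I(207, -197) = (-97 + 0)/(15 + 0) - 197 = -97/15 - 197 = -3052/15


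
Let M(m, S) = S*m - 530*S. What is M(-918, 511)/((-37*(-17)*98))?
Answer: -52852/4403 ≈ -12.004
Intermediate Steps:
M(m, S) = -530*S + S*m
M(-918, 511)/((-37*(-17)*98)) = (511*(-530 - 918))/((-37*(-17)*98)) = (511*(-1448))/((629*98)) = -739928/61642 = -739928*1/61642 = -52852/4403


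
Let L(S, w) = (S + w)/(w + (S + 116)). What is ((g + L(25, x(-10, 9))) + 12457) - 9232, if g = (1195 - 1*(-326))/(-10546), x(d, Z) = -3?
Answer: 2346759707/727674 ≈ 3225.0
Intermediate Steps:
L(S, w) = (S + w)/(116 + S + w) (L(S, w) = (S + w)/(w + (116 + S)) = (S + w)/(116 + S + w))
g = -1521/10546 (g = (1195 + 326)*(-1/10546) = 1521*(-1/10546) = -1521/10546 ≈ -0.14423)
((g + L(25, x(-10, 9))) + 12457) - 9232 = ((-1521/10546 + (25 - 3)/(116 + 25 - 3)) + 12457) - 9232 = ((-1521/10546 + 22/138) + 12457) - 9232 = ((-1521/10546 + (1/138)*22) + 12457) - 9232 = ((-1521/10546 + 11/69) + 12457) - 9232 = (11057/727674 + 12457) - 9232 = 9064646075/727674 - 9232 = 2346759707/727674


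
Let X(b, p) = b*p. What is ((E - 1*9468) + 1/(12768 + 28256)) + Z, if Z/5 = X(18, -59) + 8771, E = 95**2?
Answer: 1563096449/41024 ≈ 38102.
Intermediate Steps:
E = 9025
Z = 38545 (Z = 5*(18*(-59) + 8771) = 5*(-1062 + 8771) = 5*7709 = 38545)
((E - 1*9468) + 1/(12768 + 28256)) + Z = ((9025 - 1*9468) + 1/(12768 + 28256)) + 38545 = ((9025 - 9468) + 1/41024) + 38545 = (-443 + 1/41024) + 38545 = -18173631/41024 + 38545 = 1563096449/41024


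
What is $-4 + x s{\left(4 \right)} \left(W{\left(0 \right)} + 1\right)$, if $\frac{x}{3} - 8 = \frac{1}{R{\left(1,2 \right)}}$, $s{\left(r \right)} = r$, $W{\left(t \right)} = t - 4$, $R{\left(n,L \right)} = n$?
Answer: $-328$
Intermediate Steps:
$W{\left(t \right)} = -4 + t$
$x = 27$ ($x = 24 + \frac{3}{1} = 24 + 3 \cdot 1 = 24 + 3 = 27$)
$-4 + x s{\left(4 \right)} \left(W{\left(0 \right)} + 1\right) = -4 + 27 \cdot 4 \left(\left(-4 + 0\right) + 1\right) = -4 + 27 \cdot 4 \left(-4 + 1\right) = -4 + 27 \cdot 4 \left(-3\right) = -4 + 27 \left(-12\right) = -4 - 324 = -328$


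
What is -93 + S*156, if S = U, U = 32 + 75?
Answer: 16599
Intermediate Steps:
U = 107
S = 107
-93 + S*156 = -93 + 107*156 = -93 + 16692 = 16599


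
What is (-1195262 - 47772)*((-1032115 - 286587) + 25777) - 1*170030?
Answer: 1607149564420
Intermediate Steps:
(-1195262 - 47772)*((-1032115 - 286587) + 25777) - 1*170030 = -1243034*(-1318702 + 25777) - 170030 = -1243034*(-1292925) - 170030 = 1607149734450 - 170030 = 1607149564420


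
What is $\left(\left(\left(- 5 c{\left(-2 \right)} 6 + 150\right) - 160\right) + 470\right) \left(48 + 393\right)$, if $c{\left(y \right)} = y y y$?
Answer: $308700$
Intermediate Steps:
$c{\left(y \right)} = y^{3}$ ($c{\left(y \right)} = y^{2} y = y^{3}$)
$\left(\left(\left(- 5 c{\left(-2 \right)} 6 + 150\right) - 160\right) + 470\right) \left(48 + 393\right) = \left(\left(\left(- 5 \left(-2\right)^{3} \cdot 6 + 150\right) - 160\right) + 470\right) \left(48 + 393\right) = \left(\left(\left(\left(-5\right) \left(-8\right) 6 + 150\right) - 160\right) + 470\right) 441 = \left(\left(\left(40 \cdot 6 + 150\right) - 160\right) + 470\right) 441 = \left(\left(\left(240 + 150\right) - 160\right) + 470\right) 441 = \left(\left(390 - 160\right) + 470\right) 441 = \left(230 + 470\right) 441 = 700 \cdot 441 = 308700$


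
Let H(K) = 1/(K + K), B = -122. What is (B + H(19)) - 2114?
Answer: -84967/38 ≈ -2236.0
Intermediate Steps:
H(K) = 1/(2*K)
(B + H(19)) - 2114 = (-122 + (1/2)/19) - 2114 = (-122 + (1/2)*(1/19)) - 2114 = (-122 + 1/38) - 2114 = -4635/38 - 2114 = -84967/38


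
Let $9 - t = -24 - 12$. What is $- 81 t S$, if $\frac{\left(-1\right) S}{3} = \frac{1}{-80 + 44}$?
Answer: $- \frac{1215}{4} \approx -303.75$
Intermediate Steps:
$t = 45$ ($t = 9 - \left(-24 - 12\right) = 9 - -36 = 9 + 36 = 45$)
$S = \frac{1}{12}$ ($S = - \frac{3}{-80 + 44} = - \frac{3}{-36} = \left(-3\right) \left(- \frac{1}{36}\right) = \frac{1}{12} \approx 0.083333$)
$- 81 t S = \left(-81\right) 45 \cdot \frac{1}{12} = \left(-3645\right) \frac{1}{12} = - \frac{1215}{4}$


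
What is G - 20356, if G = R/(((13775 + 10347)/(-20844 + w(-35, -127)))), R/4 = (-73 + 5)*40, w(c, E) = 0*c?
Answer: -132122356/12061 ≈ -10955.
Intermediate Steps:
w(c, E) = 0
R = -10880 (R = 4*((-73 + 5)*40) = 4*(-68*40) = 4*(-2720) = -10880)
G = 113391360/12061 (G = -10880*(-20844 + 0)/(13775 + 10347) = -10880/(24122/(-20844)) = -10880/(24122*(-1/20844)) = -10880/(-12061/10422) = -10880*(-10422/12061) = 113391360/12061 ≈ 9401.5)
G - 20356 = 113391360/12061 - 20356 = -132122356/12061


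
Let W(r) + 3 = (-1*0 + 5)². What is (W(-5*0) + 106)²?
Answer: 16384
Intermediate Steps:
W(r) = 22 (W(r) = -3 + (-1*0 + 5)² = -3 + (0 + 5)² = -3 + 5² = -3 + 25 = 22)
(W(-5*0) + 106)² = (22 + 106)² = 128² = 16384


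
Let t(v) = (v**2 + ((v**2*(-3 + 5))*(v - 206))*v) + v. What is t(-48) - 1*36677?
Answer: 56146315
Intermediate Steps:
t(v) = v + v**2 + 2*v**3*(-206 + v) (t(v) = (v**2 + ((v**2*2)*(-206 + v))*v) + v = (v**2 + ((2*v**2)*(-206 + v))*v) + v = (v**2 + (2*v**2*(-206 + v))*v) + v = (v**2 + 2*v**3*(-206 + v)) + v = v + v**2 + 2*v**3*(-206 + v))
t(-48) - 1*36677 = -48*(1 - 48 - 412*(-48)**2 + 2*(-48)**3) - 1*36677 = -48*(1 - 48 - 412*2304 + 2*(-110592)) - 36677 = -48*(1 - 48 - 949248 - 221184) - 36677 = -48*(-1170479) - 36677 = 56182992 - 36677 = 56146315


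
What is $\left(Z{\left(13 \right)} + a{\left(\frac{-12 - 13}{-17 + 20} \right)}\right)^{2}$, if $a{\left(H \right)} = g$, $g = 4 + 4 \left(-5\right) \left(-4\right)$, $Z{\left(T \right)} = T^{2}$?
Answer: $64009$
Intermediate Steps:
$g = 84$ ($g = 4 - -80 = 4 + 80 = 84$)
$a{\left(H \right)} = 84$
$\left(Z{\left(13 \right)} + a{\left(\frac{-12 - 13}{-17 + 20} \right)}\right)^{2} = \left(13^{2} + 84\right)^{2} = \left(169 + 84\right)^{2} = 253^{2} = 64009$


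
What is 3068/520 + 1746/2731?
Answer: 178589/27310 ≈ 6.5393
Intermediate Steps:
3068/520 + 1746/2731 = 3068*(1/520) + 1746*(1/2731) = 59/10 + 1746/2731 = 178589/27310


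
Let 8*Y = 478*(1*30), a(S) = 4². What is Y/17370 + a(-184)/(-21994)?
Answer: 2609755/25469052 ≈ 0.10247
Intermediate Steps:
a(S) = 16
Y = 3585/2 (Y = (478*(1*30))/8 = (478*30)/8 = (⅛)*14340 = 3585/2 ≈ 1792.5)
Y/17370 + a(-184)/(-21994) = (3585/2)/17370 + 16/(-21994) = (3585/2)*(1/17370) + 16*(-1/21994) = 239/2316 - 8/10997 = 2609755/25469052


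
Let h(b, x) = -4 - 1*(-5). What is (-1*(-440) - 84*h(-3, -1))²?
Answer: 126736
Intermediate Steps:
h(b, x) = 1 (h(b, x) = -4 + 5 = 1)
(-1*(-440) - 84*h(-3, -1))² = (-1*(-440) - 84*1)² = (440 - 84)² = 356² = 126736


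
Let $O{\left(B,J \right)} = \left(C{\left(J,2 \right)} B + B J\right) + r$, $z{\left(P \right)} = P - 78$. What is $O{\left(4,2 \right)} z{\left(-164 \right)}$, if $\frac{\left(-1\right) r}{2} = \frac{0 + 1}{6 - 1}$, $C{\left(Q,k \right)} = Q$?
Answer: $- \frac{18876}{5} \approx -3775.2$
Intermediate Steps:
$r = - \frac{2}{5}$ ($r = - 2 \frac{0 + 1}{6 - 1} = - 2 \cdot 1 \cdot \frac{1}{5} = \left(-2\right) \frac{1}{5} = - \frac{2}{5} \approx -0.4$)
$z{\left(P \right)} = -78 + P$
$O{\left(B,J \right)} = - \frac{2}{5} + 2 B J$ ($O{\left(B,J \right)} = \left(J B + B J\right) - \frac{2}{5} = \left(B J + B J\right) - \frac{2}{5} = 2 B J - \frac{2}{5} = - \frac{2}{5} + 2 B J$)
$O{\left(4,2 \right)} z{\left(-164 \right)} = \left(- \frac{2}{5} + 2 \cdot 4 \cdot 2\right) \left(-78 - 164\right) = \left(- \frac{2}{5} + 16\right) \left(-242\right) = \frac{78}{5} \left(-242\right) = - \frac{18876}{5}$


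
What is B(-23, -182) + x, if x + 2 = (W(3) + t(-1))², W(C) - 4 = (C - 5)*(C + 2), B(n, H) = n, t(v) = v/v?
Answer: 0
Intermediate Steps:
t(v) = 1
W(C) = 4 + (-5 + C)*(2 + C) (W(C) = 4 + (C - 5)*(C + 2) = 4 + (-5 + C)*(2 + C))
x = 23 (x = -2 + ((-6 + 3² - 3*3) + 1)² = -2 + ((-6 + 9 - 9) + 1)² = -2 + (-6 + 1)² = -2 + (-5)² = -2 + 25 = 23)
B(-23, -182) + x = -23 + 23 = 0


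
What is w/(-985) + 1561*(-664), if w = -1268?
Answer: -1020955172/985 ≈ -1.0365e+6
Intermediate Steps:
w/(-985) + 1561*(-664) = -1268/(-985) + 1561*(-664) = -1268*(-1/985) - 1036504 = 1268/985 - 1036504 = -1020955172/985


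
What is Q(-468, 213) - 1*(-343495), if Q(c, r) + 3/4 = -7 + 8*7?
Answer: 1374173/4 ≈ 3.4354e+5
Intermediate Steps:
Q(c, r) = 193/4 (Q(c, r) = -¾ + (-7 + 8*7) = -¾ + (-7 + 56) = -¾ + 49 = 193/4)
Q(-468, 213) - 1*(-343495) = 193/4 - 1*(-343495) = 193/4 + 343495 = 1374173/4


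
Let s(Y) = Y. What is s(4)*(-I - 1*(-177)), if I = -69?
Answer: 984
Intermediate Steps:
s(4)*(-I - 1*(-177)) = 4*(-1*(-69) - 1*(-177)) = 4*(69 + 177) = 4*246 = 984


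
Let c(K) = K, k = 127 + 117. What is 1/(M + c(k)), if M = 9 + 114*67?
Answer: 1/7891 ≈ 0.00012673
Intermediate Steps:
k = 244
M = 7647 (M = 9 + 7638 = 7647)
1/(M + c(k)) = 1/(7647 + 244) = 1/7891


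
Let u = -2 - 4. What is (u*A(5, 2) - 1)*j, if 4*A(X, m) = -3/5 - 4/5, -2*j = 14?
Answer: -77/10 ≈ -7.7000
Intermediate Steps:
u = -6
j = -7 (j = -½*14 = -7)
A(X, m) = -7/20 (A(X, m) = (-3/5 - 4/5)/4 = (-3*⅕ - 4*⅕)/4 = (-⅗ - ⅘)/4 = (¼)*(-7/5) = -7/20)
(u*A(5, 2) - 1)*j = (-6*(-7/20) - 1)*(-7) = (21/10 - 1)*(-7) = (11/10)*(-7) = -77/10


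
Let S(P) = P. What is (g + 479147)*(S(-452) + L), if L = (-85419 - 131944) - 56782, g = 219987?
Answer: -191980098998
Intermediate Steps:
L = -274145 (L = -217363 - 56782 = -274145)
(g + 479147)*(S(-452) + L) = (219987 + 479147)*(-452 - 274145) = 699134*(-274597) = -191980098998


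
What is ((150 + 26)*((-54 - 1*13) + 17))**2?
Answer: 77440000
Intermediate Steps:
((150 + 26)*((-54 - 1*13) + 17))**2 = (176*((-54 - 13) + 17))**2 = (176*(-67 + 17))**2 = (176*(-50))**2 = (-8800)**2 = 77440000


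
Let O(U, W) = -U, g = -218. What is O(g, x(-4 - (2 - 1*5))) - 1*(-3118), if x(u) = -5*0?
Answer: 3336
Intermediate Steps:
x(u) = 0
O(g, x(-4 - (2 - 1*5))) - 1*(-3118) = -1*(-218) - 1*(-3118) = 218 + 3118 = 3336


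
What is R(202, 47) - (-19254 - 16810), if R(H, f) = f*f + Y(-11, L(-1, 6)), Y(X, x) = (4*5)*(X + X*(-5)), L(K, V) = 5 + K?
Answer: 39153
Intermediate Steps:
Y(X, x) = -80*X (Y(X, x) = 20*(X - 5*X) = 20*(-4*X) = -80*X)
R(H, f) = 880 + f**2 (R(H, f) = f*f - 80*(-11) = f**2 + 880 = 880 + f**2)
R(202, 47) - (-19254 - 16810) = (880 + 47**2) - (-19254 - 16810) = (880 + 2209) - 1*(-36064) = 3089 + 36064 = 39153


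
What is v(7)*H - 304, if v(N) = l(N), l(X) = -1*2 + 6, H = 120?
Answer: 176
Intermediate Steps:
l(X) = 4 (l(X) = -2 + 6 = 4)
v(N) = 4
v(7)*H - 304 = 4*120 - 304 = 480 - 304 = 176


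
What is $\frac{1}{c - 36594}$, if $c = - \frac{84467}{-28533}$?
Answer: $- \frac{28533}{1044052135} \approx -2.7329 \cdot 10^{-5}$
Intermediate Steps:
$c = \frac{84467}{28533}$ ($c = \left(-84467\right) \left(- \frac{1}{28533}\right) = \frac{84467}{28533} \approx 2.9603$)
$\frac{1}{c - 36594} = \frac{1}{\frac{84467}{28533} - 36594} = \frac{1}{- \frac{1044052135}{28533}} = - \frac{28533}{1044052135}$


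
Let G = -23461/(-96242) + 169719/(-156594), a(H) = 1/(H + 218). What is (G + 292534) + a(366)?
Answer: 214558865085350355/733451427736 ≈ 2.9253e+5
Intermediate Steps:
a(H) = 1/(218 + H)
G = -1055020347/1255909979 (G = -23461*(-1/96242) + 169719*(-1/156594) = 23461/96242 - 56573/52198 = -1055020347/1255909979 ≈ -0.84004)
(G + 292534) + a(366) = (-1055020347/1255909979 + 292534) + 1/(218 + 366) = 367395314776439/1255909979 + 1/584 = 214558865085350355/733451427736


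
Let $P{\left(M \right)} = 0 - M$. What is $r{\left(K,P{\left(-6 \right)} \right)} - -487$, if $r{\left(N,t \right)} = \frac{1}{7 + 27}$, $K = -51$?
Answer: $\frac{16559}{34} \approx 487.03$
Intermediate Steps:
$P{\left(M \right)} = - M$
$r{\left(N,t \right)} = \frac{1}{34}$
$r{\left(K,P{\left(-6 \right)} \right)} - -487 = \frac{1}{34} - -487 = \frac{1}{34} + 487 = \frac{16559}{34}$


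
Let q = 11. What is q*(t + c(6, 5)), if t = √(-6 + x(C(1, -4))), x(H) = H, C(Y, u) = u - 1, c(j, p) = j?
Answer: 66 + 11*I*√11 ≈ 66.0 + 36.483*I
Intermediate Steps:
C(Y, u) = -1 + u
t = I*√11 (t = √(-6 + (-1 - 4)) = √(-6 - 5) = √(-11) = I*√11 ≈ 3.3166*I)
q*(t + c(6, 5)) = 11*(I*√11 + 6) = 11*(6 + I*√11) = 66 + 11*I*√11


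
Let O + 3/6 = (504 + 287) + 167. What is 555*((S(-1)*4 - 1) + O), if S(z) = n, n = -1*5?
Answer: 1039515/2 ≈ 5.1976e+5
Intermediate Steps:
n = -5
S(z) = -5
O = 1915/2 (O = -½ + ((504 + 287) + 167) = -½ + (791 + 167) = -½ + 958 = 1915/2 ≈ 957.50)
555*((S(-1)*4 - 1) + O) = 555*((-5*4 - 1) + 1915/2) = 555*((-20 - 1) + 1915/2) = 555*(-21 + 1915/2) = 555*(1873/2) = 1039515/2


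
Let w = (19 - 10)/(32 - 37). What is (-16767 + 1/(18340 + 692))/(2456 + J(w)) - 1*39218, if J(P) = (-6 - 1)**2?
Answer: -1870043534423/47675160 ≈ -39225.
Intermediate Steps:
w = -9/5 (w = 9/(-5) = 9*(-1/5) = -9/5 ≈ -1.8000)
J(P) = 49 (J(P) = (-7)**2 = 49)
(-16767 + 1/(18340 + 692))/(2456 + J(w)) - 1*39218 = (-16767 + 1/(18340 + 692))/(2456 + 49) - 1*39218 = (-16767 + 1/19032)/2505 - 39218 = (-16767 + 1/19032)*(1/2505) - 39218 = -319109543/19032*1/2505 - 39218 = -319109543/47675160 - 39218 = -1870043534423/47675160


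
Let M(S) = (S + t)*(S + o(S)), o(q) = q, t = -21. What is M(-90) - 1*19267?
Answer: 713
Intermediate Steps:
M(S) = 2*S*(-21 + S) (M(S) = (S - 21)*(S + S) = (-21 + S)*(2*S) = 2*S*(-21 + S))
M(-90) - 1*19267 = 2*(-90)*(-21 - 90) - 1*19267 = 2*(-90)*(-111) - 19267 = 19980 - 19267 = 713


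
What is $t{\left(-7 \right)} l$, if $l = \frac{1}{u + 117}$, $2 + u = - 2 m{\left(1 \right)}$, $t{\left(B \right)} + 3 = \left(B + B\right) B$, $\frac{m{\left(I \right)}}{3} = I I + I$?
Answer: $\frac{95}{103} \approx 0.92233$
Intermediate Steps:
$m{\left(I \right)} = 3 I + 3 I^{2}$ ($m{\left(I \right)} = 3 \left(I I + I\right) = 3 \left(I^{2} + I\right) = 3 \left(I + I^{2}\right) = 3 I + 3 I^{2}$)
$t{\left(B \right)} = -3 + 2 B^{2}$ ($t{\left(B \right)} = -3 + \left(B + B\right) B = -3 + 2 B B = -3 + 2 B^{2}$)
$u = -14$ ($u = -2 - 2 \cdot 3 \cdot 1 \left(1 + 1\right) = -2 - 2 \cdot 3 \cdot 1 \cdot 2 = -2 - 12 = -14$)
$l = \frac{1}{103}$ ($l = \frac{1}{-14 + 117} = \frac{1}{103} \approx 0.0097087$)
$t{\left(-7 \right)} l = \left(-3 + 2 \left(-7\right)^{2}\right) \frac{1}{103} = \left(-3 + 2 \cdot 49\right) \frac{1}{103} = \left(-3 + 98\right) \frac{1}{103} = 95 \cdot \frac{1}{103} = \frac{95}{103}$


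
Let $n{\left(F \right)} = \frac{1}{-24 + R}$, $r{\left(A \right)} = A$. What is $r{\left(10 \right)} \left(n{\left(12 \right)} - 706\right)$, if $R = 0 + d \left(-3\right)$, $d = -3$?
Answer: $- \frac{21182}{3} \approx -7060.7$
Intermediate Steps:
$R = 9$ ($R = 0 - -9 = 0 + 9 = 9$)
$n{\left(F \right)} = - \frac{1}{15}$ ($n{\left(F \right)} = \frac{1}{-24 + 9} = \frac{1}{-15} = - \frac{1}{15}$)
$r{\left(10 \right)} \left(n{\left(12 \right)} - 706\right) = 10 \left(- \frac{1}{15} - 706\right) = 10 \left(- \frac{10591}{15}\right) = - \frac{21182}{3}$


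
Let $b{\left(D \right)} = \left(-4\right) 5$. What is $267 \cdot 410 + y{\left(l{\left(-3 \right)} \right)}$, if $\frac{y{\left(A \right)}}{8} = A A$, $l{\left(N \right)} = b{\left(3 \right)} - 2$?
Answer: $113342$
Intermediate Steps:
$b{\left(D \right)} = -20$
$l{\left(N \right)} = -22$ ($l{\left(N \right)} = -20 - 2 = -22$)
$y{\left(A \right)} = 8 A^{2}$ ($y{\left(A \right)} = 8 A A = 8 A^{2}$)
$267 \cdot 410 + y{\left(l{\left(-3 \right)} \right)} = 267 \cdot 410 + 8 \left(-22\right)^{2} = 109470 + 8 \cdot 484 = 109470 + 3872 = 113342$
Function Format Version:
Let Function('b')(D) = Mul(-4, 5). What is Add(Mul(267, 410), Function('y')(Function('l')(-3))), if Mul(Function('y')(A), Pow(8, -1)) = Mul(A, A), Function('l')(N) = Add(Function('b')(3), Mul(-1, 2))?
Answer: 113342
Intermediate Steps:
Function('b')(D) = -20
Function('l')(N) = -22 (Function('l')(N) = Add(-20, Mul(-1, 2)) = Add(-20, -2) = -22)
Function('y')(A) = Mul(8, Pow(A, 2)) (Function('y')(A) = Mul(8, Mul(A, A)) = Mul(8, Pow(A, 2)))
Add(Mul(267, 410), Function('y')(Function('l')(-3))) = Add(Mul(267, 410), Mul(8, Pow(-22, 2))) = Add(109470, Mul(8, 484)) = Add(109470, 3872) = 113342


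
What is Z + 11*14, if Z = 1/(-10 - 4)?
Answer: 2155/14 ≈ 153.93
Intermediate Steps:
Z = -1/14 (Z = 1/(-14) = -1/14 ≈ -0.071429)
Z + 11*14 = -1/14 + 11*14 = -1/14 + 154 = 2155/14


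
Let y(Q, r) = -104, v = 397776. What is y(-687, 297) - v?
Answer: -397880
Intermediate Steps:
y(-687, 297) - v = -104 - 1*397776 = -104 - 397776 = -397880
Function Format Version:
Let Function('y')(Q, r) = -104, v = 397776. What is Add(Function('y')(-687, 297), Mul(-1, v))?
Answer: -397880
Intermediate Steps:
Add(Function('y')(-687, 297), Mul(-1, v)) = Add(-104, Mul(-1, 397776)) = Add(-104, -397776) = -397880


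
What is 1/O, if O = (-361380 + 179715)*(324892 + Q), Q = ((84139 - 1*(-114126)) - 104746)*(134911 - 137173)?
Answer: 1/38370388598190 ≈ 2.6062e-14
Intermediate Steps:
Q = -211539978 (Q = ((84139 + 114126) - 104746)*(-2262) = (198265 - 104746)*(-2262) = 93519*(-2262) = -211539978)
O = 38370388598190 (O = (-361380 + 179715)*(324892 - 211539978) = -181665*(-211215086) = 38370388598190)
1/O = 1/38370388598190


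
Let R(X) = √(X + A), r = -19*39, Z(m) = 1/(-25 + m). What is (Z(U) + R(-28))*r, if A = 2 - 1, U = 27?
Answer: -741/2 - 2223*I*√3 ≈ -370.5 - 3850.3*I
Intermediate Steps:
A = 1
r = -741
R(X) = √(1 + X) (R(X) = √(X + 1) = √(1 + X))
(Z(U) + R(-28))*r = (1/(-25 + 27) + √(1 - 28))*(-741) = (1/2 + √(-27))*(-741) = (½ + 3*I*√3)*(-741) = -741/2 - 2223*I*√3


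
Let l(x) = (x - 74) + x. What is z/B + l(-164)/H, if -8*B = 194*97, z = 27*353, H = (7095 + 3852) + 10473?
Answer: -136733083/33590130 ≈ -4.0706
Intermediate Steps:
l(x) = -74 + 2*x (l(x) = (-74 + x) + x = -74 + 2*x)
H = 21420 (H = 10947 + 10473 = 21420)
z = 9531
B = -9409/4 (B = -97*97/4 = -⅛*18818 = -9409/4 ≈ -2352.3)
z/B + l(-164)/H = 9531/(-9409/4) + (-74 + 2*(-164))/21420 = 9531*(-4/9409) + (-74 - 328)*(1/21420) = -38124/9409 - 402*1/21420 = -38124/9409 - 67/3570 = -136733083/33590130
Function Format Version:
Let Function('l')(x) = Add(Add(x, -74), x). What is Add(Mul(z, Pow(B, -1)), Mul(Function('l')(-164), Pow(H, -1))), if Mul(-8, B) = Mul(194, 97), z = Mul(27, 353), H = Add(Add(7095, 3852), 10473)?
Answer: Rational(-136733083, 33590130) ≈ -4.0706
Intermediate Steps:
Function('l')(x) = Add(-74, Mul(2, x)) (Function('l')(x) = Add(Add(-74, x), x) = Add(-74, Mul(2, x)))
H = 21420 (H = Add(10947, 10473) = 21420)
z = 9531
B = Rational(-9409, 4) (B = Mul(Rational(-1, 8), Mul(194, 97)) = Mul(Rational(-1, 8), 18818) = Rational(-9409, 4) ≈ -2352.3)
Add(Mul(z, Pow(B, -1)), Mul(Function('l')(-164), Pow(H, -1))) = Add(Mul(9531, Pow(Rational(-9409, 4), -1)), Mul(Add(-74, Mul(2, -164)), Pow(21420, -1))) = Add(Mul(9531, Rational(-4, 9409)), Mul(Add(-74, -328), Rational(1, 21420))) = Add(Rational(-38124, 9409), Mul(-402, Rational(1, 21420))) = Add(Rational(-38124, 9409), Rational(-67, 3570)) = Rational(-136733083, 33590130)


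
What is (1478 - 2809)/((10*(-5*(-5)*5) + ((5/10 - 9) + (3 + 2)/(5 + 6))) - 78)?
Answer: -29282/25607 ≈ -1.1435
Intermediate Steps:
(1478 - 2809)/((10*(-5*(-5)*5) + ((5/10 - 9) + (3 + 2)/(5 + 6))) - 78) = -1331/((10*(25*5) + ((5*(1/10) - 9) + 5/11)) - 78) = -1331/((10*125 + ((1/2 - 9) + 5*(1/11))) - 78) = -1331/((1250 + (-17/2 + 5/11)) - 78) = -1331/((1250 - 177/22) - 78) = -1331/(27323/22 - 78) = -1331/25607/22 = -1331*22/25607 = -29282/25607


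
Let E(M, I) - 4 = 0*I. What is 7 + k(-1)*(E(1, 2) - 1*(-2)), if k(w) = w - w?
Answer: 7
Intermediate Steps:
E(M, I) = 4 (E(M, I) = 4 + 0*I = 4 + 0 = 4)
k(w) = 0
7 + k(-1)*(E(1, 2) - 1*(-2)) = 7 + 0*(4 - 1*(-2)) = 7 + 0*(4 + 2) = 7 + 0*6 = 7 + 0 = 7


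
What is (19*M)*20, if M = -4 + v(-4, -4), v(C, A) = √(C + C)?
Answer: -1520 + 760*I*√2 ≈ -1520.0 + 1074.8*I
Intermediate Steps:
v(C, A) = √2*√C (v(C, A) = √(2*C) = √2*√C)
M = -4 + 2*I*√2 (M = -4 + √2*√(-4) = -4 + √2*(2*I) = -4 + 2*I*√2 ≈ -4.0 + 2.8284*I)
(19*M)*20 = (19*(-4 + 2*I*√2))*20 = (-76 + 38*I*√2)*20 = -1520 + 760*I*√2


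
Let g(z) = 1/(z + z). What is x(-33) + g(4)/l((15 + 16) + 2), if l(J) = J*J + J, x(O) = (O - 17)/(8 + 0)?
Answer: -56099/8976 ≈ -6.2499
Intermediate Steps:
g(z) = 1/(2*z)
x(O) = -17/8 + O/8 (x(O) = (-17 + O)/8 = (-17 + O)*(⅛) = -17/8 + O/8)
l(J) = J + J² (l(J) = J² + J = J + J²)
x(-33) + g(4)/l((15 + 16) + 2) = (-17/8 + (⅛)*(-33)) + ((½)/4)/((((15 + 16) + 2)*(1 + ((15 + 16) + 2)))) = (-17/8 - 33/8) + ((½)*(¼))/(((31 + 2)*(1 + (31 + 2)))) = -25/4 + 1/(8*((33*(1 + 33)))) = -25/4 + 1/(8*((33*34))) = -25/4 + (⅛)/1122 = -25/4 + (⅛)*(1/1122) = -25/4 + 1/8976 = -56099/8976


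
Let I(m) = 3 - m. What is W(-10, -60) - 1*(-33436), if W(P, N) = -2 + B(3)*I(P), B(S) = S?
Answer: 33473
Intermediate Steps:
W(P, N) = 7 - 3*P (W(P, N) = -2 + 3*(3 - P) = -2 + (9 - 3*P) = 7 - 3*P)
W(-10, -60) - 1*(-33436) = (7 - 3*(-10)) - 1*(-33436) = (7 + 30) + 33436 = 37 + 33436 = 33473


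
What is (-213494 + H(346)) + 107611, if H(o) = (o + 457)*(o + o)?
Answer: 449793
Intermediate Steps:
H(o) = 2*o*(457 + o) (H(o) = (457 + o)*(2*o) = 2*o*(457 + o))
(-213494 + H(346)) + 107611 = (-213494 + 2*346*(457 + 346)) + 107611 = (-213494 + 2*346*803) + 107611 = (-213494 + 555676) + 107611 = 342182 + 107611 = 449793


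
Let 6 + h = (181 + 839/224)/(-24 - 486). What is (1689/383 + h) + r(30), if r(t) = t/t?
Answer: -41667929/43753920 ≈ -0.95232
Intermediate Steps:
h = -726823/114240 (h = -6 + (181 + 839/224)/(-24 - 486) = -6 + (181 + 839*(1/224))/(-510) = -6 + (181 + 839/224)*(-1/510) = -6 + (41383/224)*(-1/510) = -6 - 41383/114240 = -726823/114240 ≈ -6.3622)
r(t) = 1
(1689/383 + h) + r(30) = (1689/383 - 726823/114240) + 1 = -85421849/43753920 + 1 = -41667929/43753920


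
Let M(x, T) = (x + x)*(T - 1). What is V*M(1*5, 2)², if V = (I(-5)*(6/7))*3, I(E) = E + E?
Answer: -18000/7 ≈ -2571.4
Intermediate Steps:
M(x, T) = 2*x*(-1 + T) (M(x, T) = (2*x)*(-1 + T) = 2*x*(-1 + T))
I(E) = 2*E
V = -180/7 (V = ((2*(-5))*(6/7))*3 = -60/7*3 = -180/7 ≈ -25.714)
V*M(1*5, 2)² = -180*100*(-1 + 2)²/7 = -180*(2*5*1)²/7 = -180/7*10² = -180/7*100 = -18000/7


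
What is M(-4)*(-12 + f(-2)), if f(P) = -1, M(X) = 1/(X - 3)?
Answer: 13/7 ≈ 1.8571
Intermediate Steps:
M(X) = 1/(-3 + X)
M(-4)*(-12 + f(-2)) = (-12 - 1)/(-3 - 4) = -13/(-7) = -⅐*(-13) = 13/7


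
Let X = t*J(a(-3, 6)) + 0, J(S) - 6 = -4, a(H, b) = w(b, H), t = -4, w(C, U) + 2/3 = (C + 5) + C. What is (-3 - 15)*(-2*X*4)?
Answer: -1152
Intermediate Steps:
w(C, U) = 13/3 + 2*C (w(C, U) = -⅔ + ((C + 5) + C) = -⅔ + ((5 + C) + C) = -⅔ + (5 + 2*C) = 13/3 + 2*C)
a(H, b) = 13/3 + 2*b
J(S) = 2 (J(S) = 6 - 4 = 2)
X = -8 (X = -4*2 + 0 = -8 + 0 = -8)
(-3 - 15)*(-2*X*4) = (-3 - 15)*(-2*(-8)*4) = -288*4 = -18*64 = -1152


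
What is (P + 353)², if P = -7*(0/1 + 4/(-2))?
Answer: 134689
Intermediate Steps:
P = 14 (P = -7*(0*1 + 4*(-½)) = -7*(0 - 2) = -7*(-2) = 14)
(P + 353)² = (14 + 353)² = 367² = 134689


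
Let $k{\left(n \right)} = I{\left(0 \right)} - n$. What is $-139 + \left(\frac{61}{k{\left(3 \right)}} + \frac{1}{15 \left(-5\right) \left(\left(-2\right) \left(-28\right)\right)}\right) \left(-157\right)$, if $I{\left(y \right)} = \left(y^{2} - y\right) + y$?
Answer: $\frac{4274719}{1400} \approx 3053.4$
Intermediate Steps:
$I{\left(y \right)} = y^{2}$
$k{\left(n \right)} = - n$ ($k{\left(n \right)} = 0^{2} - n = 0 - n = - n$)
$-139 + \left(\frac{61}{k{\left(3 \right)}} + \frac{1}{15 \left(-5\right) \left(\left(-2\right) \left(-28\right)\right)}\right) \left(-157\right) = -139 + \left(\frac{61}{\left(-1\right) 3} + \frac{1}{15 \left(-5\right) \left(\left(-2\right) \left(-28\right)\right)}\right) \left(-157\right) = -139 + \left(\frac{61}{-3} + \frac{1}{\left(-75\right) 56}\right) \left(-157\right) = -139 + \left(61 \left(- \frac{1}{3}\right) - \frac{1}{4200}\right) \left(-157\right) = -139 + \left(- \frac{61}{3} - \frac{1}{4200}\right) \left(-157\right) = -139 - - \frac{4469319}{1400} = -139 + \frac{4469319}{1400} = \frac{4274719}{1400}$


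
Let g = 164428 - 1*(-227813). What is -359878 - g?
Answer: -752119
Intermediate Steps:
g = 392241 (g = 164428 + 227813 = 392241)
-359878 - g = -359878 - 1*392241 = -359878 - 392241 = -752119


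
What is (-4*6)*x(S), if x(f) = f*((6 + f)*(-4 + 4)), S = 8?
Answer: 0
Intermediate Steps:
x(f) = 0 (x(f) = f*((6 + f)*0) = f*0 = 0)
(-4*6)*x(S) = -4*6*0 = -24*0 = 0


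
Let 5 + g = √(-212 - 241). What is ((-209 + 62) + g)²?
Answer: (152 - I*√453)² ≈ 22651.0 - 6470.3*I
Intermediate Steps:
g = -5 + I*√453 (g = -5 + √(-212 - 241) = -5 + √(-453) = -5 + I*√453 ≈ -5.0 + 21.284*I)
((-209 + 62) + g)² = ((-209 + 62) + (-5 + I*√453))² = (-147 + (-5 + I*√453))² = (-152 + I*√453)²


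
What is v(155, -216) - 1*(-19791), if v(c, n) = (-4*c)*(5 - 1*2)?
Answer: 17931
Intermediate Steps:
v(c, n) = -12*c (v(c, n) = (-4*c)*(5 - 2) = -4*c*3 = -12*c)
v(155, -216) - 1*(-19791) = -12*155 - 1*(-19791) = -1860 + 19791 = 17931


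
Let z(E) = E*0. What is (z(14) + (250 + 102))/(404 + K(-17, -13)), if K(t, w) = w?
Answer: 352/391 ≈ 0.90026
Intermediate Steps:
z(E) = 0
(z(14) + (250 + 102))/(404 + K(-17, -13)) = (0 + (250 + 102))/(404 - 13) = (0 + 352)/391 = 352*(1/391) = 352/391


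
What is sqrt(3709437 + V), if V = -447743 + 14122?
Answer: 2*sqrt(818954) ≈ 1809.9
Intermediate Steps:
V = -433621
sqrt(3709437 + V) = sqrt(3709437 - 433621) = sqrt(3275816) = 2*sqrt(818954)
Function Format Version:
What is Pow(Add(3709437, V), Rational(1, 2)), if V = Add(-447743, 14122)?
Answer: Mul(2, Pow(818954, Rational(1, 2))) ≈ 1809.9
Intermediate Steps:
V = -433621
Pow(Add(3709437, V), Rational(1, 2)) = Pow(Add(3709437, -433621), Rational(1, 2)) = Pow(3275816, Rational(1, 2)) = Mul(2, Pow(818954, Rational(1, 2)))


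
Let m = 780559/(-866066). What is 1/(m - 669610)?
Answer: -866066/579927234819 ≈ -1.4934e-6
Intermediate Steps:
m = -780559/866066 (m = 780559*(-1/866066) = -780559/866066 ≈ -0.90127)
1/(m - 669610) = 1/(-780559/866066 - 669610) = 1/(-579927234819/866066) = -866066/579927234819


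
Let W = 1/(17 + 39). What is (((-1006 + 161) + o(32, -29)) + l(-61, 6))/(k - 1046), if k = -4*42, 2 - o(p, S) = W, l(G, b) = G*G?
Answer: -161167/67984 ≈ -2.3707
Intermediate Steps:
l(G, b) = G²
W = 1/56 ≈ 0.017857
o(p, S) = 111/56 (o(p, S) = 2 - 1*1/56 = 2 - 1/56 = 111/56)
k = -168
(((-1006 + 161) + o(32, -29)) + l(-61, 6))/(k - 1046) = (((-1006 + 161) + 111/56) + (-61)²)/(-168 - 1046) = ((-845 + 111/56) + 3721)/(-1214) = (-47209/56 + 3721)*(-1/1214) = (161167/56)*(-1/1214) = -161167/67984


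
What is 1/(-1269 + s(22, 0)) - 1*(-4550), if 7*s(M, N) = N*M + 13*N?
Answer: 5773949/1269 ≈ 4550.0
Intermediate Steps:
s(M, N) = 13*N/7 + M*N/7 (s(M, N) = (N*M + 13*N)/7 = (M*N + 13*N)/7 = (13*N + M*N)/7 = 13*N/7 + M*N/7)
1/(-1269 + s(22, 0)) - 1*(-4550) = 1/(-1269 + (1/7)*0*(13 + 22)) - 1*(-4550) = 1/(-1269 + (1/7)*0*35) + 4550 = 1/(-1269 + 0) + 4550 = 1/(-1269) + 4550 = -1/1269 + 4550 = 5773949/1269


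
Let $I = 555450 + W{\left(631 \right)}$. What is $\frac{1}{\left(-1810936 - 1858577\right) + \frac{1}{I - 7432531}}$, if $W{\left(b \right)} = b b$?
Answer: $- \frac{6478920}{23774481165961} \approx -2.7252 \cdot 10^{-7}$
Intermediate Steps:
$W{\left(b \right)} = b^{2}$
$I = 953611$ ($I = 555450 + 631^{2} = 555450 + 398161 = 953611$)
$\frac{1}{\left(-1810936 - 1858577\right) + \frac{1}{I - 7432531}} = \frac{1}{\left(-1810936 - 1858577\right) + \frac{1}{953611 - 7432531}} = \frac{1}{-3669513 + \frac{1}{-6478920}} = \frac{1}{-3669513 - \frac{1}{6478920}} = \frac{1}{- \frac{23774481165961}{6478920}} = - \frac{6478920}{23774481165961}$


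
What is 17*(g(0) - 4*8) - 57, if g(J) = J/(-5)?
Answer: -601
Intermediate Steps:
g(J) = -J/5 (g(J) = J*(-⅕) = -J/5)
17*(g(0) - 4*8) - 57 = 17*(-⅕*0 - 4*8) - 57 = 17*(0 - 1*32) - 57 = 17*(0 - 32) - 57 = 17*(-32) - 57 = -544 - 57 = -601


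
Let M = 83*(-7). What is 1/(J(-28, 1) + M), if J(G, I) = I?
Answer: -1/580 ≈ -0.0017241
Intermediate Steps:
M = -581
1/(J(-28, 1) + M) = 1/(1 - 581) = 1/(-580) = -1/580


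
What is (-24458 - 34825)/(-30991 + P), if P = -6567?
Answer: 59283/37558 ≈ 1.5784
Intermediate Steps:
(-24458 - 34825)/(-30991 + P) = (-24458 - 34825)/(-30991 - 6567) = -59283/(-37558) = -59283*(-1/37558) = 59283/37558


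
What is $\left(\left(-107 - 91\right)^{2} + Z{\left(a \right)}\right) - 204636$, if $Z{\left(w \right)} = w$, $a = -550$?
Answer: $-165982$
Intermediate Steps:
$\left(\left(-107 - 91\right)^{2} + Z{\left(a \right)}\right) - 204636 = \left(\left(-107 - 91\right)^{2} - 550\right) - 204636 = \left(\left(-198\right)^{2} - 550\right) - 204636 = \left(39204 - 550\right) - 204636 = 38654 - 204636 = -165982$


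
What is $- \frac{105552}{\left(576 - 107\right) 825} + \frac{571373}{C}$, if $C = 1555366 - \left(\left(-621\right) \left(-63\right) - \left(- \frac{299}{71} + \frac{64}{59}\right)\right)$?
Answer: $\frac{17045417144171}{163837686169850} \approx 0.10404$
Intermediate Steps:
$C = \frac{6351528830}{4189}$ ($C = 1555366 - \left(39123 - - \frac{13097}{4189}\right) = 1555366 - \left(39123 + \left(- \frac{64}{59} + \frac{299}{71}\right)\right) = 1555366 - \left(39123 + \frac{13097}{4189}\right) = 1555366 - \frac{163899344}{4189} = \frac{6351528830}{4189} \approx 1.5162 \cdot 10^{6}$)
$- \frac{105552}{\left(576 - 107\right) 825} + \frac{571373}{C} = - \frac{105552}{\left(576 - 107\right) 825} + \frac{571373}{\frac{6351528830}{4189}} = - \frac{105552}{469 \cdot 825} + 571373 \cdot \frac{4189}{6351528830} = - \frac{105552}{386925} + \frac{2393481497}{6351528830} = \left(-105552\right) \frac{1}{386925} + \frac{2393481497}{6351528830} = - \frac{35184}{128975} + \frac{2393481497}{6351528830} = \frac{17045417144171}{163837686169850}$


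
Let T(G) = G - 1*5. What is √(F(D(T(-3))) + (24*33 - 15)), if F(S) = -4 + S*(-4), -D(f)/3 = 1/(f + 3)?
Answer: √19265/5 ≈ 27.760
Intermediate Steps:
T(G) = -5 + G (T(G) = G - 5 = -5 + G)
D(f) = -3/(3 + f) (D(f) = -3/(f + 3) = -3/(3 + f))
F(S) = -4 - 4*S
√(F(D(T(-3))) + (24*33 - 15)) = √((-4 - (-12)/(3 + (-5 - 3))) + (24*33 - 15)) = √((-4 - (-12)/(3 - 8)) + (792 - 15)) = √((-4 - (-12)/(-5)) + 777) = √((-4 - (-12)*(-1)/5) + 777) = √((-4 - 4*⅗) + 777) = √((-4 - 12/5) + 777) = √(-32/5 + 777) = √(3853/5) = √19265/5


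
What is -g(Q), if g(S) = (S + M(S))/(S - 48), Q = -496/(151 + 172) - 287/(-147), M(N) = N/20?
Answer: 59367/6455140 ≈ 0.0091969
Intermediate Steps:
M(N) = N/20 (M(N) = N*(1/20) = N/20)
Q = 2827/6783 (Q = -496/323 - 287*(-1/147) = -496*1/323 + 41/21 = -496/323 + 41/21 = 2827/6783 ≈ 0.41678)
g(S) = 21*S/(20*(-48 + S)) (g(S) = (S + S/20)/(S - 48) = (21*S/20)/(-48 + S) = 21*S/(20*(-48 + S)))
-g(Q) = -21*2827/(20*6783*(-48 + 2827/6783)) = -21*2827/(20*6783*(-322757/6783)) = -21*2827*(-6783)/(20*6783*322757) = -1*(-59367/6455140) = 59367/6455140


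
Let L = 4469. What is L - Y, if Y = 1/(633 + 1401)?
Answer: 9089945/2034 ≈ 4469.0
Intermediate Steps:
Y = 1/2034 ≈ 0.00049164
L - Y = 4469 - 1*1/2034 = 4469 - 1/2034 = 9089945/2034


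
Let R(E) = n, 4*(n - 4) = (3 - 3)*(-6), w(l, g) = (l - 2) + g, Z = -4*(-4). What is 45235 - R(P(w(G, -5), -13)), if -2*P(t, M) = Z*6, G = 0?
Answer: 45231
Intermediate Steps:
Z = 16
w(l, g) = -2 + g + l (w(l, g) = (-2 + l) + g = -2 + g + l)
P(t, M) = -48 (P(t, M) = -8*6 = -1/2*96 = -48)
n = 4 (n = 4 + ((3 - 3)*(-6))/4 = 4 + (0*(-6))/4 = 4 + (1/4)*0 = 4 + 0 = 4)
R(E) = 4
45235 - R(P(w(G, -5), -13)) = 45235 - 1*4 = 45235 - 4 = 45231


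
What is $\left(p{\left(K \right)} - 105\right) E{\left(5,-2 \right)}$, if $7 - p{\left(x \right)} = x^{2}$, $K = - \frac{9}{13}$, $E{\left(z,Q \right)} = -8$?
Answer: $\frac{133144}{169} \approx 787.83$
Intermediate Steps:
$K = - \frac{9}{13}$ ($K = \left(-9\right) \frac{1}{13} = - \frac{9}{13} \approx -0.69231$)
$p{\left(x \right)} = 7 - x^{2}$
$\left(p{\left(K \right)} - 105\right) E{\left(5,-2 \right)} = \left(\left(7 - \left(- \frac{9}{13}\right)^{2}\right) - 105\right) \left(-8\right) = \left(\left(7 - \frac{81}{169}\right) - 105\right) \left(-8\right) = \left(\frac{1102}{169} - 105\right) \left(-8\right) = \left(- \frac{16643}{169}\right) \left(-8\right) = \frac{133144}{169}$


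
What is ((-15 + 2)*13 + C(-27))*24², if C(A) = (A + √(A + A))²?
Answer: 291456 - 93312*I*√6 ≈ 2.9146e+5 - 2.2857e+5*I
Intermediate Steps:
C(A) = (A + √2*√A)² (C(A) = (A + √(2*A))² = (A + √2*√A)²)
((-15 + 2)*13 + C(-27))*24² = ((-15 + 2)*13 + (-27 + √2*√(-27))²)*24² = (-13*13 + (-27 + √2*(3*I*√3))²)*576 = (-169 + (-27 + 3*I*√6)²)*576 = -97344 + 576*(-27 + 3*I*√6)²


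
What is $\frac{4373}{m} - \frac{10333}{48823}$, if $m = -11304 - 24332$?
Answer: $- \frac{581729767}{1739856428} \approx -0.33435$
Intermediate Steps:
$m = -35636$ ($m = -11304 - 24332 = -35636$)
$\frac{4373}{m} - \frac{10333}{48823} = \frac{4373}{-35636} - \frac{10333}{48823} = 4373 \left(- \frac{1}{35636}\right) - \frac{10333}{48823} = - \frac{4373}{35636} - \frac{10333}{48823} = - \frac{581729767}{1739856428}$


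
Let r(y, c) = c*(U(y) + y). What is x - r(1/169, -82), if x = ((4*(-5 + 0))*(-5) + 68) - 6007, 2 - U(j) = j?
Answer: -5675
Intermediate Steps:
U(j) = 2 - j
r(y, c) = 2*c (r(y, c) = c*((2 - y) + y) = c*2 = 2*c)
x = -5839 (x = ((4*(-5))*(-5) + 68) - 6007 = (-20*(-5) + 68) - 6007 = (100 + 68) - 6007 = 168 - 6007 = -5839)
x - r(1/169, -82) = -5839 - 2*(-82) = -5839 - 1*(-164) = -5839 + 164 = -5675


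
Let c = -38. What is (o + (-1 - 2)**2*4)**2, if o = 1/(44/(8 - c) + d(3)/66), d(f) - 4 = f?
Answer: 3550491396/2601769 ≈ 1364.6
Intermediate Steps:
d(f) = 4 + f
o = 1518/1613 (o = 1/(44/(8 - 1*(-38)) + (4 + 3)/66) = 1/(44/(8 + 38) + 7*(1/66)) = 1/(44/46 + 7/66) = 1/(44*(1/46) + 7/66) = 1/(22/23 + 7/66) = 1/(1613/1518) = 1518/1613 ≈ 0.94110)
(o + (-1 - 2)**2*4)**2 = (1518/1613 + (-1 - 2)**2*4)**2 = (1518/1613 + (-3)**2*4)**2 = (1518/1613 + 9*4)**2 = (1518/1613 + 36)**2 = (59586/1613)**2 = 3550491396/2601769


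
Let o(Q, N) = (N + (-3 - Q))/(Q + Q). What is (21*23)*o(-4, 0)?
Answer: -483/8 ≈ -60.375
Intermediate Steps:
o(Q, N) = (-3 + N - Q)/(2*Q) (o(Q, N) = (-3 + N - Q)/((2*Q)) = (-3 + N - Q)*(1/(2*Q)) = (-3 + N - Q)/(2*Q))
(21*23)*o(-4, 0) = (21*23)*((½)*(-3 + 0 - 1*(-4))/(-4)) = 483*((½)*(-¼)*(-3 + 0 + 4)) = 483*((½)*(-¼)*1) = 483*(-⅛) = -483/8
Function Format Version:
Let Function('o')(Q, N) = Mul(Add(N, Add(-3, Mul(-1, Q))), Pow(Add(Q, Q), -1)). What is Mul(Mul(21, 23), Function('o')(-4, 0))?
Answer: Rational(-483, 8) ≈ -60.375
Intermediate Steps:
Function('o')(Q, N) = Mul(Rational(1, 2), Pow(Q, -1), Add(-3, N, Mul(-1, Q))) (Function('o')(Q, N) = Mul(Add(-3, N, Mul(-1, Q)), Pow(Mul(2, Q), -1)) = Mul(Add(-3, N, Mul(-1, Q)), Mul(Rational(1, 2), Pow(Q, -1))) = Mul(Rational(1, 2), Pow(Q, -1), Add(-3, N, Mul(-1, Q))))
Mul(Mul(21, 23), Function('o')(-4, 0)) = Mul(Mul(21, 23), Mul(Rational(1, 2), Pow(-4, -1), Add(-3, 0, Mul(-1, -4)))) = Mul(483, Mul(Rational(1, 2), Rational(-1, 4), Add(-3, 0, 4))) = Mul(483, Mul(Rational(1, 2), Rational(-1, 4), 1)) = Mul(483, Rational(-1, 8)) = Rational(-483, 8)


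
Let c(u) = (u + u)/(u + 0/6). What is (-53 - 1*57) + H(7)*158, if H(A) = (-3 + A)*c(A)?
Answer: 1154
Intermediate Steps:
c(u) = 2 (c(u) = (2*u)/(u + 0*(⅙)) = (2*u)/(u + 0) = (2*u)/u = 2)
H(A) = -6 + 2*A (H(A) = (-3 + A)*2 = -6 + 2*A)
(-53 - 1*57) + H(7)*158 = (-53 - 1*57) + (-6 + 2*7)*158 = (-53 - 57) + (-6 + 14)*158 = -110 + 8*158 = -110 + 1264 = 1154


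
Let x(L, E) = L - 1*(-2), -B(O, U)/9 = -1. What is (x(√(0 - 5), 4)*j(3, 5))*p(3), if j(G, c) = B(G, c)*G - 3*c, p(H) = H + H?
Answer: 144 + 72*I*√5 ≈ 144.0 + 161.0*I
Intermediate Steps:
B(O, U) = 9 (B(O, U) = -9*(-1) = 9)
p(H) = 2*H
x(L, E) = 2 + L (x(L, E) = L + 2 = 2 + L)
j(G, c) = -3*c + 9*G (j(G, c) = 9*G - 3*c = -3*c + 9*G)
(x(√(0 - 5), 4)*j(3, 5))*p(3) = ((2 + √(0 - 5))*(-3*5 + 9*3))*(2*3) = ((2 + √(-5))*(-15 + 27))*6 = ((2 + I*√5)*12)*6 = (24 + 12*I*√5)*6 = 144 + 72*I*√5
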